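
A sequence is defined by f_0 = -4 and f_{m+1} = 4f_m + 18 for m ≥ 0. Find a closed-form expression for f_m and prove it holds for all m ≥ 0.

Claim: f_m = 2·4^m − 6.

Base case: f_0 = -4, and 2·4^0 − 6 = 2 − 6 = -4.
Assume f_k = 2·4^k − 6 for some k ≥ 0.
Then f_{k+1} = 4f_k + 18 = 4·(2·4^k − 6) + 18 = 8·4^k − 24 + 18 = 2·4^{k+1} − 6.
So the formula holds for k+1, and by induction f_m = 2·4^m − 6 for all m ≥ 0.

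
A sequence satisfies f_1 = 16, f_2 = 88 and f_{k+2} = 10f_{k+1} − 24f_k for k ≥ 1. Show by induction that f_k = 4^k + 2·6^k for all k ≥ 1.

Base cases: f_1 = 16 and 4^1 + 2·6^1 = 16; f_2 = 88 and 4^2 + 2·6^2 = 88.
Assume f_j = 4^j + 2·6^j for all 1 ≤ j ≤ m, where m ≥ 2.
Then f_{m+1} = 10f_m − 24f_{m−1} = 10·(4^m + 2·6^m) − 24·(4^{m−1} + 2·6^{m−1}) = (10·4 − 24)4^{m−1} + 2·(10·6 − 24)6^{m−1} = 16·4^{m−1} + 72·6^{m−1} = 4^{m+1} + 2·6^{m+1}.
Hence f_k = 4^k + 2·6^k for every k ≥ 1, by strong induction.

f_k = 4^k + 2·6^k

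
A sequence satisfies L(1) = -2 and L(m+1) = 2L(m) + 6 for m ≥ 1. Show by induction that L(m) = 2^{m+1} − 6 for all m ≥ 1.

Base case: L(1) = -2, and 2^{1+1} − 6 = 4 − 6 = -2.
Assume L(j) = 2^{j+1} − 6 for some j ≥ 1.
Then L(j+1) = 2L(j) + 6 = 2·(2^{j+1} − 6) + 6 = 2^{j+2} − 12 + 6 = 2^{j+2} − 6.
This completes the inductive step, so L(m) = 2^{m+1} − 6 for all m ≥ 1.

L(m) = 2^{m+1} − 6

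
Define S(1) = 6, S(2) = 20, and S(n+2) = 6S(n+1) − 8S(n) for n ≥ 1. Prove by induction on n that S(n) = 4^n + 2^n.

Base cases: S(1) = 6 and 4^1 + 2^1 = 6; S(2) = 20 and 4^2 + 2^2 = 20.
Assume S(j) = 4^j + 2^j for all 1 ≤ j ≤ r, where r ≥ 2.
Then S(r+1) = 6S(r) − 8S(r−1) = 6·(4^r + 2^r) − 8·(4^{r−1} + 2^{r−1}) = (6·4 − 8)4^{r−1} + (6·2 − 8)2^{r−1} = 16·4^{r−1} + 4·2^{r−1} = 4^{r+1} + 2^{r+1}.
So the formula holds for r+1, and by strong induction S(n) = 4^n + 2^n for all n ≥ 1.

S(n) = 4^n + 2^n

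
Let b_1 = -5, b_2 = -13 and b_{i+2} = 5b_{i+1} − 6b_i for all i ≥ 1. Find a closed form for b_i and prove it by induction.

Claim: b_i = -2^i − 3^i.

Base cases: b_1 = -5 and -2^1 − 3^1 = -5; b_2 = -13 and -2^2 − 3^2 = -13.
Assume b_t = -2^t − 3^t for all 1 ≤ t ≤ j, where j ≥ 2.
Then b_{j+1} = 5b_j − 6b_{j−1} = 5·(-2^j − 3^j) − 6·(-2^{j−1} − 3^{j−1}) = -(5·2 − 6)2^{j−1} − (5·3 − 6)3^{j−1} = -4·2^{j−1} − 9·3^{j−1} = -2^{j+1} − 3^{j+1}.
By strong induction, b_i = -2^i − 3^i for all i ≥ 1.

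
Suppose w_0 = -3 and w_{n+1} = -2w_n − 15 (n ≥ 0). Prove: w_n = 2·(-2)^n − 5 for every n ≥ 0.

Base case: w_0 = -3, and 2·(-2)^0 − 5 = 2 − 5 = -3.
Assume w_j = 2·(-2)^j − 5 for some j ≥ 0.
Then w_{j+1} = -2w_j − 15 = -2·(2·(-2)^j − 5) − 15 = -4·(-2)^j + 10 − 15 = 2·(-2)^{j+1} − 5.
So the formula holds for j+1, and by induction w_n = 2·(-2)^n − 5 for all n ≥ 0.

w_n = 2·(-2)^n − 5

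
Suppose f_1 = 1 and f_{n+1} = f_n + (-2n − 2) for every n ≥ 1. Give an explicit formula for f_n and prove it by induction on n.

Claim: f_n = -n^2 − n + 3.

Base case: f_1 = 1, and -1^2 − 1 + 3 = 1.
Assume f_r = -r^2 − r + 3.
Then f_{r+1} = f_r + (-2r − 2) = (-r^2 − r + 3) + (-2r − 2) = -r^2 − 3r + 1,
and -(r+1)^2 − (r+1) + 3 = -r^2 − 3r + 1.
By induction, f_n = -n^2 − n + 3 for all n ≥ 1.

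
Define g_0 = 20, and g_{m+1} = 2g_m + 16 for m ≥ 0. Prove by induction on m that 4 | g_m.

Base case: g_0 = 20 = 4·5, so 4 | g_0.
Assume 4 | g_k, so g_k = 4t for some integer t.
Then g_{k+1} = 2g_k + 16 = 2·(4t) + 16 = 4(2t + 4), so 4 | g_{k+1}.
Hence 4 | g_m for every m ≥ 0, by induction.

4 | g_m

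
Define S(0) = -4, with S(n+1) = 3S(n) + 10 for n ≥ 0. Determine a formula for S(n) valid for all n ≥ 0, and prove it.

Claim: S(n) = 3^n − 5.

Base case: S(0) = -4, and 3^0 − 5 = 1 − 5 = -4.
Assume S(j) = 3^j − 5 for some j ≥ 0.
Then S(j+1) = 3S(j) + 10 = 3·(3^j − 5) + 10 = 3^{j+1} − 15 + 10 = 3^{j+1} − 5.
This completes the inductive step, so S(n) = 3^n − 5 for all n ≥ 0.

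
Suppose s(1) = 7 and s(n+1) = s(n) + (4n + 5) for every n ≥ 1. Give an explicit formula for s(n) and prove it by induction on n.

Claim: s(n) = 2n^2 + 3n + 2.

Base case: s(1) = 7, and 2·1^2 + 3·1 + 2 = 7.
Assume s(m) = 2m^2 + 3m + 2.
Then s(m+1) = s(m) + (4m + 5) = (2m^2 + 3m + 2) + (4m + 5) = 2m^2 + 7m + 7,
and 2·(m+1)^2 + 3·(m+1) + 2 = 2m^2 + 7m + 7.
This completes the inductive step, so s(n) = 2n^2 + 3n + 2 for all n ≥ 1.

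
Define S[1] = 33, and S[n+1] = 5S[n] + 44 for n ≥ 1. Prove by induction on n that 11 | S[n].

Base case: S[1] = 33 = 11·3, so 11 | S[1].
Assume 11 | S[k], so S[k] = 11t for some integer t.
Then S[k+1] = 5S[k] + 44 = 5·(11t) + 44 = 11(5t + 4), so 11 | S[k+1].
This completes the inductive step, so 11 | S[n] for all n ≥ 1.

11 | S[n]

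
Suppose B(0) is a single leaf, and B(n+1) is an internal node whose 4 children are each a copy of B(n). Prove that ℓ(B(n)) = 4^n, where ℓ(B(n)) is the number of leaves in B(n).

Base case: ℓ(B(0)) = 1, and 4^0 = 1.
Assume ℓ(B(m)) = 4^m.
Then ℓ(B(m+1)) = 4·ℓ(B(m)) = 4·4^m = 4^{m+1}.
This completes the inductive step, so ℓ(B(n)) = 4^n for all n ≥ 0.

ℓ(B(n)) = 4^n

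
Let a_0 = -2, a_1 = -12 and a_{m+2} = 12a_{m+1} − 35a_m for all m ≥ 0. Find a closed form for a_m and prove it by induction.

Claim: a_m = -7^m − 5^m.

Base cases: a_0 = -2 and -7^0 − 5^0 = -2; a_1 = -12 and -7^1 − 5^1 = -12.
Assume a_i = -7^i − 5^i for all 0 ≤ i ≤ j, where j ≥ 1.
Then a_{j+1} = 12a_j − 35a_{j−1} = 12·(-7^j − 5^j) − 35·(-7^{j−1} − 5^{j−1}) = -(12·7 − 35)7^{j−1} − (12·5 − 35)5^{j−1} = -49·7^{j−1} − 25·5^{j−1} = -7^{j+1} − 5^{j+1}.
So the formula holds for j+1, and by strong induction a_m = -7^m − 5^m for all m ≥ 0.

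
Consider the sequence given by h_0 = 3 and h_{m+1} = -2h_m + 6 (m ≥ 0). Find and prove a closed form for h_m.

Claim: h_m = (-2)^m + 2.

Base case: h_0 = 3, and (-2)^0 + 2 = 1 + 2 = 3.
Assume h_k = (-2)^k + 2 for some k ≥ 0.
Then h_{k+1} = -2h_k + 6 = -2·((-2)^k + 2) + 6 = -2·(-2)^k − 4 + 6 = (-2)^{k+1} + 2.
This completes the inductive step, so h_m = (-2)^m + 2 for all m ≥ 0.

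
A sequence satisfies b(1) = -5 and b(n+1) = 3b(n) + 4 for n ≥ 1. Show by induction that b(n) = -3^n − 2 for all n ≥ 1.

Base case: b(1) = -5, and -3^1 − 2 = -3 − 2 = -5.
Assume b(m) = -3^m − 2 for some m ≥ 1.
Then b(m+1) = 3b(m) + 4 = 3·(-3^m − 2) + 4 = -3^{m+1} − 6 + 4 = -3^{m+1} − 2.
So the formula holds for m+1, and by induction b(n) = -3^n − 2 for all n ≥ 1.

b(n) = -3^n − 2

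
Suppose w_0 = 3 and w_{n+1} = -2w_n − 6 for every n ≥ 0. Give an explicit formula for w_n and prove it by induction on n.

Claim: w_n = 5·(-2)^n − 2.

Base case: w_0 = 3, and 5·(-2)^0 − 2 = 5 − 2 = 3.
Assume w_m = 5·(-2)^m − 2 for some m ≥ 0.
Then w_{m+1} = -2w_m − 6 = -2·(5·(-2)^m − 2) − 6 = -10·(-2)^m + 4 − 6 = 5·(-2)^{m+1} − 2.
So the formula holds for m+1, and by induction w_n = 5·(-2)^n − 2 for all n ≥ 0.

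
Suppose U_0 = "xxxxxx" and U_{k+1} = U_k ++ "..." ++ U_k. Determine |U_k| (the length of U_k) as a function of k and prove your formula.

Claim: |U_k| = 9·2^k − 3.

Base case: |U_0| = 6, and 9·2^0 − 3 = 6.
Assume |U_r| = 9·2^r − 3.
Then |U_{r+1}| = |U_r| + 3 + |U_r| = 2|U_r| + 3 = 2(9·2^r − 3) + 3 = 9·2^{r+1} − 6 + 3 = 9·2^{r+1} − 3.
By induction, |U_k| = 9·2^k − 3 for all k ≥ 0.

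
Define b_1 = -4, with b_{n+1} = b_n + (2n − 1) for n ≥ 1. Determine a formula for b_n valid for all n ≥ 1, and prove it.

Claim: b_n = n^2 − 2n − 3.

Base case: b_1 = -4, and 1^2 − 2·1 − 3 = -4.
Assume b_k = k^2 − 2k − 3.
Then b_{k+1} = b_k + (2k − 1) = (k^2 − 2k − 3) + (2k − 1) = k^2 − 4,
and (k+1)^2 − 2·(k+1) − 3 = k^2 − 4.
Hence b_n = n^2 − 2n − 3 for every n ≥ 1, by induction.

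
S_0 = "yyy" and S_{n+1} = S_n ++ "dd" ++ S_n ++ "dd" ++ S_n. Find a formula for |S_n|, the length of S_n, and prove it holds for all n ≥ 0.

Claim: |S_n| = 5·3^n − 2.

Base case: |S_0| = 3, and 5·3^0 − 2 = 3.
Assume |S_m| = 5·3^m − 2.
Then |S_{m+1}| = 3|S_m| + 4 = 3(5·3^m − 2) + 4 = 5·3^{m+1} − 6 + 4 = 5·3^{m+1} − 2.
This completes the inductive step, so |S_n| = 5·3^n − 2 for all n ≥ 0.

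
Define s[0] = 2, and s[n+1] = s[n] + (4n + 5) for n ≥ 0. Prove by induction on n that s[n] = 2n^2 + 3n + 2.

Base case: s[0] = 2, and 2·0^2 + 3·0 + 2 = 2.
Assume s[j] = 2j^2 + 3j + 2.
Then s[j+1] = s[j] + (4j + 5) = (2j^2 + 3j + 2) + (4j + 5) = 2j^2 + 7j + 7,
and 2·(j+1)^2 + 3·(j+1) + 2 = 2j^2 + 7j + 7.
This completes the inductive step, so s[n] = 2n^2 + 3n + 2 for all n ≥ 0.

s[n] = 2n^2 + 3n + 2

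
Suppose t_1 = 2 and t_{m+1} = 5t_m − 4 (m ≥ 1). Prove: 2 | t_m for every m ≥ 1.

Base case: t_1 = 2 = 2·1, so 2 | t_1.
Assume 2 | t_r, so t_r = 2s for some integer s.
Then t_{r+1} = 5t_r − 4 = 5·(2s) − 4 = 2(5s − 2), so 2 | t_{r+1}.
So the property holds for r+1, and by induction 2 | t_m for all m ≥ 1.

2 | t_m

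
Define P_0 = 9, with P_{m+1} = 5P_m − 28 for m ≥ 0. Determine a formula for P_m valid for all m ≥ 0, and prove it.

Claim: P_m = 2·5^m + 7.

Base case: P_0 = 9, and 2·5^0 + 7 = 2 + 7 = 9.
Assume P_k = 2·5^k + 7 for some k ≥ 0.
Then P_{k+1} = 5P_k − 28 = 5·(2·5^k + 7) − 28 = 10·5^k + 35 − 28 = 2·5^{k+1} + 7.
This completes the inductive step, so P_m = 2·5^m + 7 for all m ≥ 0.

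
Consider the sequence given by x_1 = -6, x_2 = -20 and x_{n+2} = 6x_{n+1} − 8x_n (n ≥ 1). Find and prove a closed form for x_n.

Claim: x_n = -4^n − 2^n.

Base cases: x_1 = -6 and -4^1 − 2^1 = -6; x_2 = -20 and -4^2 − 2^2 = -20.
Assume x_j = -4^j − 2^j for all 1 ≤ j ≤ r, where r ≥ 2.
Then x_{r+1} = 6x_r − 8x_{r−1} = 6·(-4^r − 2^r) − 8·(-4^{r−1} − 2^{r−1}) = -(6·4 − 8)4^{r−1} − (6·2 − 8)2^{r−1} = -16·4^{r−1} − 4·2^{r−1} = -4^{r+1} − 2^{r+1}.
Hence x_n = -4^n − 2^n for every n ≥ 1, by strong induction.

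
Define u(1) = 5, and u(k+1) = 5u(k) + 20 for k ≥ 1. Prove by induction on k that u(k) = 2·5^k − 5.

Base case: u(1) = 5, and 2·5^1 − 5 = 10 − 5 = 5.
Assume u(m) = 2·5^m − 5 for some m ≥ 1.
Then u(m+1) = 5u(m) + 20 = 5·(2·5^m − 5) + 20 = 10·5^m − 25 + 20 = 2·5^{m+1} − 5.
This completes the inductive step, so u(k) = 2·5^k − 5 for all k ≥ 1.

u(k) = 2·5^k − 5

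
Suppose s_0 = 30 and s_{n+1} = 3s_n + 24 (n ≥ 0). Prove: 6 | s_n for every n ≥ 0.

Base case: s_0 = 30 = 6·5, so 6 | s_0.
Assume 6 | s_j, so s_j = 6t for some integer t.
Then s_{j+1} = 3s_j + 24 = 3·(6t) + 24 = 6(3t + 4), so 6 | s_{j+1}.
So the property holds for j+1, and by induction 6 | s_n for all n ≥ 0.

6 | s_n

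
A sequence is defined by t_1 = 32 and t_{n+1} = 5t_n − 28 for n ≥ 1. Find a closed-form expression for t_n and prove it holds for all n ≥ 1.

Claim: t_n = 5^{n+1} + 7.

Base case: t_1 = 32, and 5^{1+1} + 7 = 25 + 7 = 32.
Assume t_j = 5^{j+1} + 7 for some j ≥ 1.
Then t_{j+1} = 5t_j − 28 = 5·(5^{j+1} + 7) − 28 = 5^{j+2} + 35 − 28 = 5^{j+2} + 7.
By induction, t_n = 5^{n+1} + 7 for all n ≥ 1.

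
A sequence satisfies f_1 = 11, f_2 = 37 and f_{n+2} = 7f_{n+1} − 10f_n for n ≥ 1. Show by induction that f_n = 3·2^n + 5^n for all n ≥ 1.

Base cases: f_1 = 11 and 3·2^1 + 5^1 = 11; f_2 = 37 and 3·2^2 + 5^2 = 37.
Assume f_j = 3·2^j + 5^j for all 1 ≤ j ≤ k, where k ≥ 2.
Then f_{k+1} = 7f_k − 10f_{k−1} = 7·(3·2^k + 5^k) − 10·(3·2^{k−1} + 5^{k−1}) = 3·(7·2 − 10)2^{k−1} + (7·5 − 10)5^{k−1} = 12·2^{k−1} + 25·5^{k−1} = 3·2^{k+1} + 5^{k+1}.
By strong induction, f_n = 3·2^n + 5^n for all n ≥ 1.

f_n = 3·2^n + 5^n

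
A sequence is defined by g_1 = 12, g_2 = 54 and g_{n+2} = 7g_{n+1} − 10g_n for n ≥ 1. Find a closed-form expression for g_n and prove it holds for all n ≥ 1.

Claim: g_n = 2^n + 2·5^n.

Base cases: g_1 = 12 and 2^1 + 2·5^1 = 12; g_2 = 54 and 2^2 + 2·5^2 = 54.
Assume g_j = 2^j + 2·5^j for all 1 ≤ j ≤ m, where m ≥ 2.
Then g_{m+1} = 7g_m − 10g_{m−1} = 7·(2^m + 2·5^m) − 10·(2^{m−1} + 2·5^{m−1}) = (7·2 − 10)2^{m−1} + 2·(7·5 − 10)5^{m−1} = 4·2^{m−1} + 50·5^{m−1} = 2^{m+1} + 2·5^{m+1}.
Hence g_n = 2^n + 2·5^n for every n ≥ 1, by strong induction.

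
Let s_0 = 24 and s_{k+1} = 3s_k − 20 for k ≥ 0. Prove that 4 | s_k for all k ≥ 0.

Base case: s_0 = 24 = 4·6, so 4 | s_0.
Assume 4 | s_m, so s_m = 4t for some integer t.
Then s_{m+1} = 3s_m − 20 = 3·(4t) − 20 = 4(3t − 5), so 4 | s_{m+1}.
By induction, 4 | s_k for all k ≥ 0.

4 | s_k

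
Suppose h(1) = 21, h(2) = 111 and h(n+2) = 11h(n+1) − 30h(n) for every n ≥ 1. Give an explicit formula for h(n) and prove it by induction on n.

Claim: h(n) = 3·5^n + 6^n.

Base cases: h(1) = 21 and 3·5^1 + 6^1 = 21; h(2) = 111 and 3·5^2 + 6^2 = 111.
Assume h(i) = 3·5^i + 6^i for all 1 ≤ i ≤ j, where j ≥ 2.
Then h(j+1) = 11h(j) − 30h(j−1) = 11·(3·5^j + 6^j) − 30·(3·5^{j−1} + 6^{j−1}) = 3·(11·5 − 30)5^{j−1} + (11·6 − 30)6^{j−1} = 75·5^{j−1} + 36·6^{j−1} = 3·5^{j+1} + 6^{j+1}.
This completes the inductive step, so h(n) = 3·5^n + 6^n for all n ≥ 1.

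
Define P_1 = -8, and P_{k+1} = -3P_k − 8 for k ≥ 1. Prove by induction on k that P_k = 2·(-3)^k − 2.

Base case: P_1 = -8, and 2·(-3)^1 − 2 = -6 − 2 = -8.
Assume P_j = 2·(-3)^j − 2 for some j ≥ 1.
Then P_{j+1} = -3P_j − 8 = -3·(2·(-3)^j − 2) − 8 = -6·(-3)^j + 6 − 8 = 2·(-3)^{j+1} − 2.
This completes the inductive step, so P_k = 2·(-3)^k − 2 for all k ≥ 1.

P_k = 2·(-3)^k − 2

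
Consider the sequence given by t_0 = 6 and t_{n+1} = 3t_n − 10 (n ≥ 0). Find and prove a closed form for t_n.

Claim: t_n = 3^n + 5.

Base case: t_0 = 6, and 3^0 + 5 = 1 + 5 = 6.
Assume t_k = 3^k + 5 for some k ≥ 0.
Then t_{k+1} = 3t_k − 10 = 3·(3^k + 5) − 10 = 3^{k+1} + 15 − 10 = 3^{k+1} + 5.
Hence t_n = 3^n + 5 for every n ≥ 0, by induction.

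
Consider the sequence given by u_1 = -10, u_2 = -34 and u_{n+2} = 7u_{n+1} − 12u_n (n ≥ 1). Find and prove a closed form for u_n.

Claim: u_n = -4^n − 2·3^n.

Base cases: u_1 = -10 and -4^1 − 2·3^1 = -10; u_2 = -34 and -4^2 − 2·3^2 = -34.
Assume u_i = -4^i − 2·3^i for all 1 ≤ i ≤ j, where j ≥ 2.
Then u_{j+1} = 7u_j − 12u_{j−1} = 7·(-4^j − 2·3^j) − 12·(-4^{j−1} − 2·3^{j−1}) = -(7·4 − 12)4^{j−1} − 2·(7·3 − 12)3^{j−1} = -16·4^{j−1} − 18·3^{j−1} = -4^{j+1} − 2·3^{j+1}.
This completes the inductive step, so u_n = -4^n − 2·3^n for all n ≥ 1.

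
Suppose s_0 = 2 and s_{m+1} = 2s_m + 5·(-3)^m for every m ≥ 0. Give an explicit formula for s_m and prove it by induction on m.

Claim: s_m = 3·2^m − (-3)^m.

Base case: s_0 = 2, and 3·2^0 − (-3)^0 = 3 − 1 = 2.
Assume s_j = 3·2^j − (-3)^j for some j ≥ 0.
Then s_{j+1} = 2s_j + 5·(-3)^j = 2·(3·2^j − (-3)^j) + 5·(-3)^j = 3·2^{j+1} − 2·(-3)^j + 5·(-3)^j = 3·2^{j+1} + 3·(-3)^j = 3·2^{j+1} − (-3)^{j+1}.
By induction, s_m = 3·2^m − (-3)^m for all m ≥ 0.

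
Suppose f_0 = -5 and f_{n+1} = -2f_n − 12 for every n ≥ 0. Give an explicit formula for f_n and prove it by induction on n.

Claim: f_n = -(-2)^n − 4.

Base case: f_0 = -5, and -(-2)^0 − 4 = -1 − 4 = -5.
Assume f_k = -(-2)^k − 4 for some k ≥ 0.
Then f_{k+1} = -2f_k − 12 = -2·(-(-2)^k − 4) − 12 = 2·(-2)^k + 8 − 12 = -(-2)^{k+1} − 4.
Hence f_n = -(-2)^n − 4 for every n ≥ 0, by induction.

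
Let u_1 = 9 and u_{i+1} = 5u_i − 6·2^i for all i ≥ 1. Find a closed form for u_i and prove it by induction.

Claim: u_i = 5^i + 2·2^i.

Base case: u_1 = 9, and 5^1 + 2·2^1 = 5 + 4 = 9.
Assume u_j = 5^j + 2·2^j for some j ≥ 1.
Then u_{j+1} = 5u_j − 6·2^j = 5·(5^j + 2·2^j) − 6·2^j = 5^{j+1} + 10·2^j − 6·2^j = 5^{j+1} + 4·2^j = 5^{j+1} + 2·2^{j+1}.
Hence u_i = 5^i + 2·2^i for every i ≥ 1, by induction.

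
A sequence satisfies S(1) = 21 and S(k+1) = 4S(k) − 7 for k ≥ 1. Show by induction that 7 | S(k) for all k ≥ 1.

Base case: S(1) = 21 = 7·3, so 7 | S(1).
Assume 7 | S(r), so S(r) = 7t for some integer t.
Then S(r+1) = 4S(r) − 7 = 4·(7t) − 7 = 7(4t − 1), so 7 | S(r+1).
So the property holds for r+1, and by induction 7 | S(k) for all k ≥ 1.

7 | S(k)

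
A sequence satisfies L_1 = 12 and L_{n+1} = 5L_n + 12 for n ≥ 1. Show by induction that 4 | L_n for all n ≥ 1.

Base case: L_1 = 12 = 4·3, so 4 | L_1.
Assume 4 | L_k, so L_k = 4t for some integer t.
Then L_{k+1} = 5L_k + 12 = 5·(4t) + 12 = 4(5t + 3), so 4 | L_{k+1}.
By induction, 4 | L_n for all n ≥ 1.

4 | L_n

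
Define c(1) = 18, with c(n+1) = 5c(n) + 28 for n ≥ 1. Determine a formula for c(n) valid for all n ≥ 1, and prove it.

Claim: c(n) = 5^{n+1} − 7.

Base case: c(1) = 18, and 5^{1+1} − 7 = 25 − 7 = 18.
Assume c(k) = 5^{k+1} − 7 for some k ≥ 1.
Then c(k+1) = 5c(k) + 28 = 5·(5^{k+1} − 7) + 28 = 5^{k+2} − 35 + 28 = 5^{k+2} − 7.
So the formula holds for k+1, and by induction c(n) = 5^{n+1} − 7 for all n ≥ 1.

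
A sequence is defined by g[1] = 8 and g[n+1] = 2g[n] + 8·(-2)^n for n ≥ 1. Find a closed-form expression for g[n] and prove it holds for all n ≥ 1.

Claim: g[n] = 2·2^n − 2·(-2)^n.

Base case: g[1] = 8, and 2·2^1 − 2·(-2)^1 = 4 + 4 = 8.
Assume g[j] = 2·2^j − 2·(-2)^j for some j ≥ 1.
Then g[j+1] = 2g[j] + 8·(-2)^j = 2·(2·2^j − 2·(-2)^j) + 8·(-2)^j = 2·2^{j+1} − 4·(-2)^j + 8·(-2)^j = 2·2^{j+1} + 4·(-2)^j = 2·2^{j+1} − 2·(-2)^{j+1}.
By induction, g[n] = 2·2^n − 2·(-2)^n for all n ≥ 1.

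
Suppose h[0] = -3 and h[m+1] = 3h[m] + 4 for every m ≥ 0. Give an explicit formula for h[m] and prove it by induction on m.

Claim: h[m] = -3^m − 2.

Base case: h[0] = -3, and -3^0 − 2 = -1 − 2 = -3.
Assume h[k] = -3^k − 2 for some k ≥ 0.
Then h[k+1] = 3h[k] + 4 = 3·(-3^k − 2) + 4 = -3^{k+1} − 6 + 4 = -3^{k+1} − 2.
Hence h[m] = -3^m − 2 for every m ≥ 0, by induction.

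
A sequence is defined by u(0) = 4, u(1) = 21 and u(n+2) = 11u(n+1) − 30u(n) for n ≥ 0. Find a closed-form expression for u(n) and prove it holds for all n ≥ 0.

Claim: u(n) = 3·5^n + 6^n.

Base cases: u(0) = 4 and 3·5^0 + 6^0 = 4; u(1) = 21 and 3·5^1 + 6^1 = 21.
Assume u(j) = 3·5^j + 6^j for all 0 ≤ j ≤ k, where k ≥ 1.
Then u(k+1) = 11u(k) − 30u(k−1) = 11·(3·5^k + 6^k) − 30·(3·5^{k−1} + 6^{k−1}) = 3·(11·5 − 30)5^{k−1} + (11·6 − 30)6^{k−1} = 75·5^{k−1} + 36·6^{k−1} = 3·5^{k+1} + 6^{k+1}.
So the formula holds for k+1, and by strong induction u(n) = 3·5^n + 6^n for all n ≥ 0.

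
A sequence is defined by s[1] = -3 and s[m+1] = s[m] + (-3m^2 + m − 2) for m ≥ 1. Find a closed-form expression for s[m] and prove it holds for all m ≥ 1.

Claim: s[m] = -m^3 + 2m^2 − 3m − 1.

Base case: s[1] = -3, and -1^3 + 2·1^2 − 3·1 − 1 = -3.
Assume s[j] = -j^3 + 2j^2 − 3j − 1.
Then s[j+1] = s[j] + (-3j^2 + j − 2) = (-j^3 + 2j^2 − 3j − 1) + (-3j^2 + j − 2) = -j^3 − j^2 − 2j − 3,
and -(j+1)^3 + 2·(j+1)^2 − 3·(j+1) − 1 = -j^3 − j^2 − 2j − 3.
By induction, s[m] = -m^3 + 2m^2 − 3m − 1 for all m ≥ 1.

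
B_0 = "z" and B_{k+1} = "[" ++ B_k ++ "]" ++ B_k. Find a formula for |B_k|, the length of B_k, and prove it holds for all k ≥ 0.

Claim: |B_k| = 3·2^k − 2.

Base case: |B_0| = 1, and 3·2^0 − 2 = 1.
Assume |B_j| = 3·2^j − 2.
Then |B_{j+1}| = 1 + |B_j| + 1 + |B_j| = 2|B_j| + 2 = 2(3·2^j − 2) + 2 = 3·2^{j+1} − 4 + 2 = 3·2^{j+1} − 2.
Hence |B_k| = 3·2^k − 2 for every k ≥ 0, by induction.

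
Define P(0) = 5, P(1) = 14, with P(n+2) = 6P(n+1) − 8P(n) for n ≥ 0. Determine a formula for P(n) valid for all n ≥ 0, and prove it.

Claim: P(n) = 3·2^n + 2·4^n.

Base cases: P(0) = 5 and 3·2^0 + 2·4^0 = 5; P(1) = 14 and 3·2^1 + 2·4^1 = 14.
Assume P(j) = 3·2^j + 2·4^j for all 0 ≤ j ≤ m, where m ≥ 1.
Then P(m+1) = 6P(m) − 8P(m−1) = 6·(3·2^m + 2·4^m) − 8·(3·2^{m−1} + 2·4^{m−1}) = 3·(6·2 − 8)2^{m−1} + 2·(6·4 − 8)4^{m−1} = 12·2^{m−1} + 32·4^{m−1} = 3·2^{m+1} + 2·4^{m+1}.
By strong induction, P(n) = 3·2^n + 2·4^n for all n ≥ 0.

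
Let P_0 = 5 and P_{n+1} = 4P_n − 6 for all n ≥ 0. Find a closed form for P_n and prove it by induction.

Claim: P_n = 3·4^n + 2.

Base case: P_0 = 5, and 3·4^0 + 2 = 3 + 2 = 5.
Assume P_k = 3·4^k + 2 for some k ≥ 0.
Then P_{k+1} = 4P_k − 6 = 4·(3·4^k + 2) − 6 = 12·4^k + 8 − 6 = 3·4^{k+1} + 2.
This completes the inductive step, so P_n = 3·4^n + 2 for all n ≥ 0.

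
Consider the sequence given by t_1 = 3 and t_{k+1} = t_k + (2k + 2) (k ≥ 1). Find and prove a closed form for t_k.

Claim: t_k = k^2 + k + 1.

Base case: t_1 = 3, and 1^2 + 1 + 1 = 3.
Assume t_j = j^2 + j + 1.
Then t_{j+1} = t_j + (2j + 2) = (j^2 + j + 1) + (2j + 2) = j^2 + 3j + 3,
and (j+1)^2 + (j+1) + 1 = j^2 + 3j + 3.
By induction, t_k = k^2 + k + 1 for all k ≥ 1.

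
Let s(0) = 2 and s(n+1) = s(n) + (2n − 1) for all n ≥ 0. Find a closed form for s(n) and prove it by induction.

Claim: s(n) = n^2 − 2n + 2.

Base case: s(0) = 2, and 0^2 − 2·0 + 2 = 2.
Assume s(k) = k^2 − 2k + 2.
Then s(k+1) = s(k) + (2k − 1) = (k^2 − 2k + 2) + (2k − 1) = k^2 + 1,
and (k+1)^2 − 2·(k+1) + 2 = k^2 + 1.
Hence s(n) = n^2 − 2n + 2 for every n ≥ 0, by induction.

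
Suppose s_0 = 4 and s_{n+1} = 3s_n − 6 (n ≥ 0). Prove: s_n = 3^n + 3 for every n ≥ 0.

Base case: s_0 = 4, and 3^0 + 3 = 1 + 3 = 4.
Assume s_k = 3^k + 3 for some k ≥ 0.
Then s_{k+1} = 3s_k − 6 = 3·(3^k + 3) − 6 = 3^{k+1} + 9 − 6 = 3^{k+1} + 3.
By induction, s_n = 3^n + 3 for all n ≥ 0.

s_n = 3^n + 3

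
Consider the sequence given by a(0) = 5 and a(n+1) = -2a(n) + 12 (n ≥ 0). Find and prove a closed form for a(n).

Claim: a(n) = (-2)^n + 4.

Base case: a(0) = 5, and (-2)^0 + 4 = 1 + 4 = 5.
Assume a(j) = (-2)^j + 4 for some j ≥ 0.
Then a(j+1) = -2a(j) + 12 = -2·((-2)^j + 4) + 12 = -2·(-2)^j − 8 + 12 = (-2)^{j+1} + 4.
Hence a(n) = (-2)^n + 4 for every n ≥ 0, by induction.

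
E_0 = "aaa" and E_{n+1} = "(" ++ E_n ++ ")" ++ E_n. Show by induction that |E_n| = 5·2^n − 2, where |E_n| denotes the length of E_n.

Base case: |E_0| = 3, and 5·2^0 − 2 = 3.
Assume |E_r| = 5·2^r − 2.
Then |E_{r+1}| = 1 + |E_r| + 1 + |E_r| = 2|E_r| + 2 = 2(5·2^r − 2) + 2 = 5·2^{r+1} − 4 + 2 = 5·2^{r+1} − 2.
So the formula holds for r+1, and by induction |E_n| = 5·2^n − 2 for all n ≥ 0.

|E_n| = 5·2^n − 2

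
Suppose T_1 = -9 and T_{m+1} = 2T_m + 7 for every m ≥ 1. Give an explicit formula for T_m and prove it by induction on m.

Claim: T_m = -2^m − 7.

Base case: T_1 = -9, and -2^1 − 7 = -2 − 7 = -9.
Assume T_j = -2^j − 7 for some j ≥ 1.
Then T_{j+1} = 2T_j + 7 = 2·(-2^j − 7) + 7 = -2^{j+1} − 14 + 7 = -2^{j+1} − 7.
Hence T_m = -2^m − 7 for every m ≥ 1, by induction.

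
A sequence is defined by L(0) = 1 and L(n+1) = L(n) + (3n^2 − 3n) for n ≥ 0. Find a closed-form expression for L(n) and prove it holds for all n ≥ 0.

Claim: L(n) = n^3 − 3n^2 + 2n + 1.

Base case: L(0) = 1, and 0^3 − 3·0^2 + 2·0 + 1 = 1.
Assume L(k) = k^3 − 3k^2 + 2k + 1.
Then L(k+1) = L(k) + (3k^2 − 3k) = (k^3 − 3k^2 + 2k + 1) + (3k^2 − 3k) = k^3 − k + 1,
and (k+1)^3 − 3·(k+1)^2 + 2·(k+1) + 1 = k^3 − k + 1.
This completes the inductive step, so L(n) = n^3 − 3n^2 + 2n + 1 for all n ≥ 0.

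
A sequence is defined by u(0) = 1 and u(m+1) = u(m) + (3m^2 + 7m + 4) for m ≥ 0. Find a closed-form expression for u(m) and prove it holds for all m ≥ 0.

Claim: u(m) = m^3 + 2m^2 + m + 1.

Base case: u(0) = 1, and 0^3 + 2·0^2 + 0 + 1 = 1.
Assume u(j) = j^3 + 2j^2 + j + 1.
Then u(j+1) = u(j) + (3j^2 + 7j + 4) = (j^3 + 2j^2 + j + 1) + (3j^2 + 7j + 4) = j^3 + 5j^2 + 8j + 5,
and (j+1)^3 + 2·(j+1)^2 + (j+1) + 1 = j^3 + 5j^2 + 8j + 5.
This completes the inductive step, so u(m) = m^3 + 2m^2 + m + 1 for all m ≥ 0.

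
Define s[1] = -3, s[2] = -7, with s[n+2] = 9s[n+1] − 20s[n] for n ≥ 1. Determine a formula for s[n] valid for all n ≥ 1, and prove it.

Claim: s[n] = 5^n − 2·4^n.

Base cases: s[1] = -3 and 5^1 − 2·4^1 = -3; s[2] = -7 and 5^2 − 2·4^2 = -7.
Assume s[j] = 5^j − 2·4^j for all 1 ≤ j ≤ m, where m ≥ 2.
Then s[m+1] = 9s[m] − 20s[m−1] = 9·(5^m − 2·4^m) − 20·(5^{m−1} − 2·4^{m−1}) = (9·5 − 20)5^{m−1} − 2·(9·4 − 20)4^{m−1} = 25·5^{m−1} − 32·4^{m−1} = 5^{m+1} − 2·4^{m+1}.
So the formula holds for m+1, and by strong induction s[n] = 5^n − 2·4^n for all n ≥ 1.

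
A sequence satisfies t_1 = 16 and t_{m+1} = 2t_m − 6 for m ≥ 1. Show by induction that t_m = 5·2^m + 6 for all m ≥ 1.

Base case: t_1 = 16, and 5·2^1 + 6 = 10 + 6 = 16.
Assume t_k = 5·2^k + 6 for some k ≥ 1.
Then t_{k+1} = 2t_k − 6 = 2·(5·2^k + 6) − 6 = 10·2^k + 12 − 6 = 5·2^{k+1} + 6.
So the formula holds for k+1, and by induction t_m = 5·2^m + 6 for all m ≥ 1.

t_m = 5·2^m + 6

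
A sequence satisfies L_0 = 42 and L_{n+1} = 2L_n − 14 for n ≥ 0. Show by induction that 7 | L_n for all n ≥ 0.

Base case: L_0 = 42 = 7·6, so 7 | L_0.
Assume 7 | L_r, so L_r = 7t for some integer t.
Then L_{r+1} = 2L_r − 14 = 2·(7t) − 14 = 7(2t − 2), so 7 | L_{r+1}.
By induction, 7 | L_n for all n ≥ 0.

7 | L_n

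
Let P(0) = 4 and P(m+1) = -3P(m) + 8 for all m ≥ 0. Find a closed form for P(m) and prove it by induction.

Claim: P(m) = 2·(-3)^m + 2.

Base case: P(0) = 4, and 2·(-3)^0 + 2 = 2 + 2 = 4.
Assume P(r) = 2·(-3)^r + 2 for some r ≥ 0.
Then P(r+1) = -3P(r) + 8 = -3·(2·(-3)^r + 2) + 8 = -6·(-3)^r − 6 + 8 = 2·(-3)^{r+1} + 2.
This completes the inductive step, so P(m) = 2·(-3)^m + 2 for all m ≥ 0.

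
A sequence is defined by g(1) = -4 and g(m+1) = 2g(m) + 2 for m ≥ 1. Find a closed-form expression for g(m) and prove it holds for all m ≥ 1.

Claim: g(m) = -2^m − 2.

Base case: g(1) = -4, and -2^1 − 2 = -2 − 2 = -4.
Assume g(j) = -2^j − 2 for some j ≥ 1.
Then g(j+1) = 2g(j) + 2 = 2·(-2^j − 2) + 2 = -2^{j+1} − 4 + 2 = -2^{j+1} − 2.
This completes the inductive step, so g(m) = -2^m − 2 for all m ≥ 1.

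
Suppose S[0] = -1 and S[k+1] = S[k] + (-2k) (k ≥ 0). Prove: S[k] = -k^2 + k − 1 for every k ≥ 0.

Base case: S[0] = -1, and -0^2 + 0 − 1 = -1.
Assume S[r] = -r^2 + r − 1.
Then S[r+1] = S[r] + (-2r) = (-r^2 + r − 1) + (-2r) = -r^2 − r − 1,
and -(r+1)^2 + (r+1) − 1 = -r^2 − r − 1.
This completes the inductive step, so S[k] = -k^2 + k − 1 for all k ≥ 0.

S[k] = -k^2 + k − 1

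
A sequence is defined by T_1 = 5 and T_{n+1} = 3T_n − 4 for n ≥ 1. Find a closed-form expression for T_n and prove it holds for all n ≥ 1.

Claim: T_n = 3^n + 2.

Base case: T_1 = 5, and 3^1 + 2 = 3 + 2 = 5.
Assume T_j = 3^j + 2 for some j ≥ 1.
Then T_{j+1} = 3T_j − 4 = 3·(3^j + 2) − 4 = 3^{j+1} + 6 − 4 = 3^{j+1} + 2.
Hence T_n = 3^n + 2 for every n ≥ 1, by induction.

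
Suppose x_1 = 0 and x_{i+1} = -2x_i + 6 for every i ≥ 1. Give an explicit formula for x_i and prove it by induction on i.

Claim: x_i = (-2)^i + 2.

Base case: x_1 = 0, and (-2)^1 + 2 = -2 + 2 = 0.
Assume x_r = (-2)^r + 2 for some r ≥ 1.
Then x_{r+1} = -2x_r + 6 = -2·((-2)^r + 2) + 6 = -2·(-2)^r − 4 + 6 = (-2)^{r+1} + 2.
So the formula holds for r+1, and by induction x_i = (-2)^i + 2 for all i ≥ 1.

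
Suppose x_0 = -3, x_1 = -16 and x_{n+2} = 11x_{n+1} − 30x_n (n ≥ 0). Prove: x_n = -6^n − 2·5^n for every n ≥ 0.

Base cases: x_0 = -3 and -6^0 − 2·5^0 = -3; x_1 = -16 and -6^1 − 2·5^1 = -16.
Assume x_j = -6^j − 2·5^j for all 0 ≤ j ≤ m, where m ≥ 1.
Then x_{m+1} = 11x_m − 30x_{m−1} = 11·(-6^m − 2·5^m) − 30·(-6^{m−1} − 2·5^{m−1}) = -(11·6 − 30)6^{m−1} − 2·(11·5 − 30)5^{m−1} = -36·6^{m−1} − 50·5^{m−1} = -6^{m+1} − 2·5^{m+1}.
By strong induction, x_n = -6^n − 2·5^n for all n ≥ 0.

x_n = -6^n − 2·5^n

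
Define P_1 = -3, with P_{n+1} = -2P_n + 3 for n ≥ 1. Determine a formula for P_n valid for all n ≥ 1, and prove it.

Claim: P_n = 2·(-2)^n + 1.

Base case: P_1 = -3, and 2·(-2)^1 + 1 = -4 + 1 = -3.
Assume P_r = 2·(-2)^r + 1 for some r ≥ 1.
Then P_{r+1} = -2P_r + 3 = -2·(2·(-2)^r + 1) + 3 = -4·(-2)^r − 2 + 3 = 2·(-2)^{r+1} + 1.
So the formula holds for r+1, and by induction P_n = 2·(-2)^n + 1 for all n ≥ 1.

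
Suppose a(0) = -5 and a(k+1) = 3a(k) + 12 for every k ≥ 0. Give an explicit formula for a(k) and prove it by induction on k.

Claim: a(k) = 3^k − 6.

Base case: a(0) = -5, and 3^0 − 6 = 1 − 6 = -5.
Assume a(m) = 3^m − 6 for some m ≥ 0.
Then a(m+1) = 3a(m) + 12 = 3·(3^m − 6) + 12 = 3^{m+1} − 18 + 12 = 3^{m+1} − 6.
This completes the inductive step, so a(k) = 3^k − 6 for all k ≥ 0.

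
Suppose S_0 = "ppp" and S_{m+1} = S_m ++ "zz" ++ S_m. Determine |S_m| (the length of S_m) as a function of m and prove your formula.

Claim: |S_m| = 5·2^m − 2.

Base case: |S_0| = 3, and 5·2^0 − 2 = 3.
Assume |S_r| = 5·2^r − 2.
Then |S_{r+1}| = |S_r| + 2 + |S_r| = 2|S_r| + 2 = 2(5·2^r − 2) + 2 = 5·2^{r+1} − 4 + 2 = 5·2^{r+1} − 2.
So the formula holds for r+1, and by induction |S_m| = 5·2^m − 2 for all m ≥ 0.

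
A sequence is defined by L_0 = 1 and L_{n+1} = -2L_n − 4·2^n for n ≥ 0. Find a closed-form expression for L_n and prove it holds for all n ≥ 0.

Claim: L_n = 2·(-2)^n − 2^n.

Base case: L_0 = 1, and 2·(-2)^0 − 2^0 = 2 − 1 = 1.
Assume L_k = 2·(-2)^k − 2^k for some k ≥ 0.
Then L_{k+1} = -2L_k − 4·2^k = -2·(2·(-2)^k − 2^k) − 4·2^k = 2·(-2)^{k+1} + 2·2^k − 4·2^k = 2·(-2)^{k+1} − 2·2^k = 2·(-2)^{k+1} − 2^{k+1}.
By induction, L_n = 2·(-2)^n − 2^n for all n ≥ 0.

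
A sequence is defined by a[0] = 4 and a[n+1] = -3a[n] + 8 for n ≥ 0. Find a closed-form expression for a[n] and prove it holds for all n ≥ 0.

Claim: a[n] = 2·(-3)^n + 2.

Base case: a[0] = 4, and 2·(-3)^0 + 2 = 2 + 2 = 4.
Assume a[j] = 2·(-3)^j + 2 for some j ≥ 0.
Then a[j+1] = -3a[j] + 8 = -3·(2·(-3)^j + 2) + 8 = -6·(-3)^j − 6 + 8 = 2·(-3)^{j+1} + 2.
By induction, a[n] = 2·(-3)^n + 2 for all n ≥ 0.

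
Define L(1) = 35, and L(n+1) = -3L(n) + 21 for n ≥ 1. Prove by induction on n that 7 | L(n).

Base case: L(1) = 35 = 7·5, so 7 | L(1).
Assume 7 | L(r), so L(r) = 7t for some integer t.
Then L(r+1) = -3L(r) + 21 = -3·(7t) + 21 = 7(-3t + 3), so 7 | L(r+1).
By induction, 7 | L(n) for all n ≥ 1.

7 | L(n)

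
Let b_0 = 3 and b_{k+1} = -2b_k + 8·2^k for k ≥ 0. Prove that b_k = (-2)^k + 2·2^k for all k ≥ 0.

Base case: b_0 = 3, and (-2)^0 + 2·2^0 = 1 + 2 = 3.
Assume b_j = (-2)^j + 2·2^j for some j ≥ 0.
Then b_{j+1} = -2b_j + 8·2^j = -2·((-2)^j + 2·2^j) + 8·2^j = (-2)^{j+1} − 4·2^j + 8·2^j = (-2)^{j+1} + 4·2^j = (-2)^{j+1} + 2·2^{j+1}.
So the formula holds for j+1, and by induction b_k = (-2)^k + 2·2^k for all k ≥ 0.

b_k = (-2)^k + 2·2^k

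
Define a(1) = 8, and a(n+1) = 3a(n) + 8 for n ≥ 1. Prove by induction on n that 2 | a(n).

Base case: a(1) = 8 = 2·4, so 2 | a(1).
Assume 2 | a(k), so a(k) = 2t for some integer t.
Then a(k+1) = 3a(k) + 8 = 3·(2t) + 8 = 2(3t + 4), so 2 | a(k+1).
This completes the inductive step, so 2 | a(n) for all n ≥ 1.

2 | a(n)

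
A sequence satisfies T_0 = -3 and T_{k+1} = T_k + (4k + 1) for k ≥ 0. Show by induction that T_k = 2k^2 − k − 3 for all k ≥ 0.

Base case: T_0 = -3, and 2·0^2 − 0 − 3 = -3.
Assume T_j = 2j^2 − j − 3.
Then T_{j+1} = T_j + (4j + 1) = (2j^2 − j − 3) + (4j + 1) = 2j^2 + 3j − 2,
and 2·(j+1)^2 − (j+1) − 3 = 2j^2 + 3j − 2.
This completes the inductive step, so T_k = 2k^2 − k − 3 for all k ≥ 0.

T_k = 2k^2 − k − 3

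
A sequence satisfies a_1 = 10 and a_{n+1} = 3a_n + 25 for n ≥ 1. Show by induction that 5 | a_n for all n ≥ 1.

Base case: a_1 = 10 = 5·2, so 5 | a_1.
Assume 5 | a_r, so a_r = 5t for some integer t.
Then a_{r+1} = 3a_r + 25 = 3·(5t) + 25 = 5(3t + 5), so 5 | a_{r+1}.
Hence 5 | a_n for every n ≥ 1, by induction.

5 | a_n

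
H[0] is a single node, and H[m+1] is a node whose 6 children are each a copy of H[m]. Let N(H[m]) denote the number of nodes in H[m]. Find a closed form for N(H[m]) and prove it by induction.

Claim: N(H[m]) = (6^{m+1} − 1)/5.

Base case: N(H[0]) = 1, and (6^{0+1} − 1)/5 = 1.
Assume N(H[r]) = (6^{r+1} − 1)/5.
Then N(H[r+1]) = 1 + 6N(H[r]) = 1 + 6·(6^{r+1} − 1)/5 = 1 + (6^{r+2} − 6)/5 = (5 + 6^{r+2} − 6)/5 = (6^{r+2} − 1)/5.
Hence N(H[m]) = (6^{m+1} − 1)/5 for every m ≥ 0, by induction.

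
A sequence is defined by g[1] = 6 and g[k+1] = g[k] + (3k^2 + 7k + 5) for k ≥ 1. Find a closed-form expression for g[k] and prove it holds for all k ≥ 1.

Claim: g[k] = k^3 + 2k^2 + 2k + 1.

Base case: g[1] = 6, and 1^3 + 2·1^2 + 2·1 + 1 = 6.
Assume g[j] = j^3 + 2j^2 + 2j + 1.
Then g[j+1] = g[j] + (3j^2 + 7j + 5) = (j^3 + 2j^2 + 2j + 1) + (3j^2 + 7j + 5) = j^3 + 5j^2 + 9j + 6,
and (j+1)^3 + 2·(j+1)^2 + 2·(j+1) + 1 = j^3 + 5j^2 + 9j + 6.
This completes the inductive step, so g[k] = k^3 + 2k^2 + 2k + 1 for all k ≥ 1.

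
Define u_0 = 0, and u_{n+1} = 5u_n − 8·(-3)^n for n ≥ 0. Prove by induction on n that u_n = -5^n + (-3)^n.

Base case: u_0 = 0, and -5^0 + (-3)^0 = -1 + 1 = 0.
Assume u_m = -5^m + (-3)^m for some m ≥ 0.
Then u_{m+1} = 5u_m − 8·(-3)^m = 5·(-5^m + (-3)^m) − 8·(-3)^m = -5^{m+1} + 5·(-3)^m − 8·(-3)^m = -5^{m+1} − 3·(-3)^m = -5^{m+1} + (-3)^{m+1}.
By induction, u_n = -5^n + (-3)^n for all n ≥ 0.

u_n = -5^n + (-3)^n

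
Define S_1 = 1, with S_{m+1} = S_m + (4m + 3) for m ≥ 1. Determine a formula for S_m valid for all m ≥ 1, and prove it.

Claim: S_m = 2m^2 + m − 2.

Base case: S_1 = 1, and 2·1^2 + 1 − 2 = 1.
Assume S_j = 2j^2 + j − 2.
Then S_{j+1} = S_j + (4j + 3) = (2j^2 + j − 2) + (4j + 3) = 2j^2 + 5j + 1,
and 2·(j+1)^2 + (j+1) − 2 = 2j^2 + 5j + 1.
Hence S_m = 2m^2 + m − 2 for every m ≥ 1, by induction.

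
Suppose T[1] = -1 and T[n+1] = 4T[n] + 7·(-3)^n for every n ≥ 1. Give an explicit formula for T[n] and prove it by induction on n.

Claim: T[n] = -4^n − (-3)^n.

Base case: T[1] = -1, and -4^1 − (-3)^1 = -4 + 3 = -1.
Assume T[r] = -4^r − (-3)^r for some r ≥ 1.
Then T[r+1] = 4T[r] + 7·(-3)^r = 4·(-4^r − (-3)^r) + 7·(-3)^r = -4^{r+1} − 4·(-3)^r + 7·(-3)^r = -4^{r+1} + 3·(-3)^r = -4^{r+1} − (-3)^{r+1}.
So the formula holds for r+1, and by induction T[n] = -4^n − (-3)^n for all n ≥ 1.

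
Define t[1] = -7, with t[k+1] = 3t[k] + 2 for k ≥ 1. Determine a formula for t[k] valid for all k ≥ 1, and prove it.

Claim: t[k] = -2·3^k − 1.

Base case: t[1] = -7, and -2·3^1 − 1 = -6 − 1 = -7.
Assume t[r] = -2·3^r − 1 for some r ≥ 1.
Then t[r+1] = 3t[r] + 2 = 3·(-2·3^r − 1) + 2 = -6·3^r − 3 + 2 = -2·3^{r+1} − 1.
This completes the inductive step, so t[k] = -2·3^k − 1 for all k ≥ 1.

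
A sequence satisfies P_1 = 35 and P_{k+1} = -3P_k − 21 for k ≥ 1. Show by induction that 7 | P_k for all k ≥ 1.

Base case: P_1 = 35 = 7·5, so 7 | P_1.
Assume 7 | P_r, so P_r = 7t for some integer t.
Then P_{r+1} = -3P_r − 21 = -3·(7t) − 21 = 7(-3t − 3), so 7 | P_{r+1}.
Hence 7 | P_k for every k ≥ 1, by induction.

7 | P_k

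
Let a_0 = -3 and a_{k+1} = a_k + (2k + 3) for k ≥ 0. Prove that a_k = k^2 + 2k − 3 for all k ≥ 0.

Base case: a_0 = -3, and 0^2 + 2·0 − 3 = -3.
Assume a_r = r^2 + 2r − 3.
Then a_{r+1} = a_r + (2r + 3) = (r^2 + 2r − 3) + (2r + 3) = r^2 + 4r,
and (r+1)^2 + 2·(r+1) − 3 = r^2 + 4r.
Hence a_k = k^2 + 2k − 3 for every k ≥ 0, by induction.

a_k = k^2 + 2k − 3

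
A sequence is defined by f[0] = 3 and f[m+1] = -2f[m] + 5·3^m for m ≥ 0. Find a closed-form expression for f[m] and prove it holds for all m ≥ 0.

Claim: f[m] = 2·(-2)^m + 3^m.

Base case: f[0] = 3, and 2·(-2)^0 + 3^0 = 2 + 1 = 3.
Assume f[k] = 2·(-2)^k + 3^k for some k ≥ 0.
Then f[k+1] = -2f[k] + 5·3^k = -2·(2·(-2)^k + 3^k) + 5·3^k = 2·(-2)^{k+1} − 2·3^k + 5·3^k = 2·(-2)^{k+1} + 3·3^k = 2·(-2)^{k+1} + 3^{k+1}.
This completes the inductive step, so f[m] = 2·(-2)^m + 3^m for all m ≥ 0.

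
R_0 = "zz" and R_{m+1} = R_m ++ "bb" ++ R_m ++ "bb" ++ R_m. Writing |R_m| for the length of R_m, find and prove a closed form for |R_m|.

Claim: |R_m| = 4·3^m − 2.

Base case: |R_0| = 2, and 4·3^0 − 2 = 2.
Assume |R_r| = 4·3^r − 2.
Then |R_{r+1}| = 3|R_r| + 4 = 3(4·3^r − 2) + 4 = 4·3^{r+1} − 6 + 4 = 4·3^{r+1} − 2.
Hence |R_m| = 4·3^m − 2 for every m ≥ 0, by induction.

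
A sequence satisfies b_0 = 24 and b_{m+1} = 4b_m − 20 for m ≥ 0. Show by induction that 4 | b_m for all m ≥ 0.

Base case: b_0 = 24 = 4·6, so 4 | b_0.
Assume 4 | b_k, so b_k = 4t for some integer t.
Then b_{k+1} = 4b_k − 20 = 4·(4t) − 20 = 4(4t − 5), so 4 | b_{k+1}.
Hence 4 | b_m for every m ≥ 0, by induction.

4 | b_m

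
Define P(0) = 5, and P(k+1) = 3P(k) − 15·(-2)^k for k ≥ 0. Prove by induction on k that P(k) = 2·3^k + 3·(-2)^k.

Base case: P(0) = 5, and 2·3^0 + 3·(-2)^0 = 2 + 3 = 5.
Assume P(j) = 2·3^j + 3·(-2)^j for some j ≥ 0.
Then P(j+1) = 3P(j) − 15·(-2)^j = 3·(2·3^j + 3·(-2)^j) − 15·(-2)^j = 2·3^{j+1} + 9·(-2)^j − 15·(-2)^j = 2·3^{j+1} − 6·(-2)^j = 2·3^{j+1} + 3·(-2)^{j+1}.
By induction, P(k) = 2·3^k + 3·(-2)^k for all k ≥ 0.

P(k) = 2·3^k + 3·(-2)^k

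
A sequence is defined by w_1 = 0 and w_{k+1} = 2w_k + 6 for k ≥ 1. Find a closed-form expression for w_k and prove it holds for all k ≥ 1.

Claim: w_k = 3·2^k − 6.

Base case: w_1 = 0, and 3·2^1 − 6 = 6 − 6 = 0.
Assume w_j = 3·2^j − 6 for some j ≥ 1.
Then w_{j+1} = 2w_j + 6 = 2·(3·2^j − 6) + 6 = 6·2^j − 12 + 6 = 3·2^{j+1} − 6.
So the formula holds for j+1, and by induction w_k = 3·2^k − 6 for all k ≥ 1.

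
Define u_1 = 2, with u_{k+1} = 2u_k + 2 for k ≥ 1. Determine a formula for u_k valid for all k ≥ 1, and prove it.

Claim: u_k = 2^{k+1} − 2.

Base case: u_1 = 2, and 2^{1+1} − 2 = 4 − 2 = 2.
Assume u_r = 2^{r+1} − 2 for some r ≥ 1.
Then u_{r+1} = 2u_r + 2 = 2·(2^{r+1} − 2) + 2 = 2^{r+2} − 4 + 2 = 2^{r+2} − 2.
So the formula holds for r+1, and by induction u_k = 2^{k+1} − 2 for all k ≥ 1.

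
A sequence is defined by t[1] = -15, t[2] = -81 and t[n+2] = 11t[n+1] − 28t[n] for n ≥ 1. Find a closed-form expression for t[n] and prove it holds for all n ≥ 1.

Claim: t[n] = -7^n − 2·4^n.

Base cases: t[1] = -15 and -7^1 − 2·4^1 = -15; t[2] = -81 and -7^2 − 2·4^2 = -81.
Assume t[i] = -7^i − 2·4^i for all 1 ≤ i ≤ j, where j ≥ 2.
Then t[j+1] = 11t[j] − 28t[j−1] = 11·(-7^j − 2·4^j) − 28·(-7^{j−1} − 2·4^{j−1}) = -(11·7 − 28)7^{j−1} − 2·(11·4 − 28)4^{j−1} = -49·7^{j−1} − 32·4^{j−1} = -7^{j+1} − 2·4^{j+1}.
By strong induction, t[n] = -7^n − 2·4^n for all n ≥ 1.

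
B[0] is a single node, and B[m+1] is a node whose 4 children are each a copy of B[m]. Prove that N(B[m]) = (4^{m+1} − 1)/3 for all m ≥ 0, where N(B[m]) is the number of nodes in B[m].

Base case: N(B[0]) = 1, and (4^{0+1} − 1)/3 = 1.
Assume N(B[k]) = (4^{k+1} − 1)/3.
Then N(B[k+1]) = 1 + 4N(B[k]) = 1 + 4·(4^{k+1} − 1)/3 = 1 + (4^{k+2} − 4)/3 = (3 + 4^{k+2} − 4)/3 = (4^{k+2} − 1)/3.
Hence N(B[m]) = (4^{m+1} − 1)/3 for every m ≥ 0, by induction.

N(B[m]) = (4^{m+1} − 1)/3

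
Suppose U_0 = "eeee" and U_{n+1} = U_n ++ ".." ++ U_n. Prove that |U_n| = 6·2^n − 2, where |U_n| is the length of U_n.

Base case: |U_0| = 4, and 6·2^0 − 2 = 4.
Assume |U_m| = 6·2^m − 2.
Then |U_{m+1}| = |U_m| + 2 + |U_m| = 2|U_m| + 2 = 2(6·2^m − 2) + 2 = 6·2^{m+1} − 4 + 2 = 6·2^{m+1} − 2.
So the formula holds for m+1, and by induction |U_n| = 6·2^n − 2 for all n ≥ 0.

|U_n| = 6·2^n − 2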